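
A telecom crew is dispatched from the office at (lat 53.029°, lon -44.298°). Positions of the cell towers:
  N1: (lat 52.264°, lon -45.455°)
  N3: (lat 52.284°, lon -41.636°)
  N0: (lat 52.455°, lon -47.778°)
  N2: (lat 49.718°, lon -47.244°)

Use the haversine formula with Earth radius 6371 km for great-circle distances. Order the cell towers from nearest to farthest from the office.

N1, N3, N0, N2

Distances from the office:
N1 (lat 52.264°, lon -45.455°): 115.4 km
N3 (lat 52.284°, lon -41.636°): 197.7 km
N0 (lat 52.455°, lon -47.778°): 242.8 km
N2 (lat 49.718°, lon -47.244°): 421.1 km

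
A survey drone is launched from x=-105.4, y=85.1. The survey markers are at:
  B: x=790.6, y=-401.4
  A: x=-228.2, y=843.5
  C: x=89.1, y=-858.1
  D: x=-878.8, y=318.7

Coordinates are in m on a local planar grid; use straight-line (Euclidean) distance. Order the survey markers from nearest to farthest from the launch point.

A, D, C, B

Computing each straight-line distance from x=-105.4, y=85.1:
A x=-228.2, y=843.5: 768.3 m
D x=-878.8, y=318.7: 807.9 m
C x=89.1, y=-858.1: 963.0 m
B x=790.6, y=-401.4: 1019.6 m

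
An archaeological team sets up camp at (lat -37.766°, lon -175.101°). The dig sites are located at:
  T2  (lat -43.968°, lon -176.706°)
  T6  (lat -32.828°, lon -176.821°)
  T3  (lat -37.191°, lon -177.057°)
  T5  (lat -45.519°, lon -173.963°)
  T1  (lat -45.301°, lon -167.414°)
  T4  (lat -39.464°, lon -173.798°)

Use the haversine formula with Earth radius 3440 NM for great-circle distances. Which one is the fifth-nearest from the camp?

Distances from the camp ((lat -37.766°, lon -175.101°)):
T3: 99.4 NM
T4: 118.9 NM
T6: 308.2 NM
T2: 379.4 NM
T5: 468.3 NM
T1: 568.7 NM
The fifth-nearest is T5 at 468.3 NM.

T5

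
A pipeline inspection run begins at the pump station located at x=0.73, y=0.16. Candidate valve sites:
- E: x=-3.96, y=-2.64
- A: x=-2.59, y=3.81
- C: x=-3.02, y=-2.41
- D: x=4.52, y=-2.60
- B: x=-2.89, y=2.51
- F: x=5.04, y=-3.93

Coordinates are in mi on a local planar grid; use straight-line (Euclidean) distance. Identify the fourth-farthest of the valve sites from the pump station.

D

Distance to each, sorted:
F: 5.9 mi
E: 5.5 mi
A: 4.9 mi
D: 4.7 mi
C: 4.5 mi
B: 4.3 mi
The fourth-farthest is D at 4.7 mi.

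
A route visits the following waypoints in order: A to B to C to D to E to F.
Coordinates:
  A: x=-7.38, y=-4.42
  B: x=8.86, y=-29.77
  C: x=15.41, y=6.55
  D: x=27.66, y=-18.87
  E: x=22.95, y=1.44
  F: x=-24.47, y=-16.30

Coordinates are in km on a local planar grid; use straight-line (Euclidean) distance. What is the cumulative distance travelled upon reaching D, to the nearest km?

95 km

Leg distances:
A→B: 30.1 km  (cumulative 30.1 km)
B→C: 36.9 km  (cumulative 67.0 km)
C→D: 28.2 km  (cumulative 95.2 km)
Cumulative distance at D ≈ 95 km.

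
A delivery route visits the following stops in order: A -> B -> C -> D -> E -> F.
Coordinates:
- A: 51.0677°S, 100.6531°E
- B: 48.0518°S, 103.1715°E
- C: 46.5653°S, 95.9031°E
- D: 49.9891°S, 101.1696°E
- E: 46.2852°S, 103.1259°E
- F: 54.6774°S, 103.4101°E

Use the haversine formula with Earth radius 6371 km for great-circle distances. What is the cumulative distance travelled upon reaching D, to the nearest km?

1498 km

Leg distances:
A→B: 381.3 km  (cumulative 381.3 km)
B→C: 572.1 km  (cumulative 953.5 km)
C→D: 544.6 km  (cumulative 1498.0 km)
Cumulative distance at D ≈ 1498 km.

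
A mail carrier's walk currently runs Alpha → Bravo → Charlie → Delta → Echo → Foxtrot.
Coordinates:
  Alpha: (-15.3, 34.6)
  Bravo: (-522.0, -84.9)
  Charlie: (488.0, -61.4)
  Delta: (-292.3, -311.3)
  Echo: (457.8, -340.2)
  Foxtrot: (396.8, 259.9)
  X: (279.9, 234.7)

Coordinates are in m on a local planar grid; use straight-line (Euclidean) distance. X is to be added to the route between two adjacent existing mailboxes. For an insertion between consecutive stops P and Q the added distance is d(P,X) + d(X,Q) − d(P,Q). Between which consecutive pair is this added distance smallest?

between Echo and Foxtrot

Added distance for inserting X between each consecutive pair:
Alpha–Bravo: 699.3 m
Bravo–Charlie: 214.9 m
Charlie–Delta: 333.5 m
Delta–Echo: 642.0 m
Echo–Foxtrot: 118.2 m
Smallest added distance is 118.2 m, inserting between Echo and Foxtrot.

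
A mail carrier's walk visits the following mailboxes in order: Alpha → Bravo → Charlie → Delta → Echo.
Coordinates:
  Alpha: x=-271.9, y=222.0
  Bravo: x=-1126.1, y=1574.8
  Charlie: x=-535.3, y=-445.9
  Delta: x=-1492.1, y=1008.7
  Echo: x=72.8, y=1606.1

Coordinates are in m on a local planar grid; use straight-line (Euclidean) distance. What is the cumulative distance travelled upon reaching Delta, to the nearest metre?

Leg distances:
Alpha→Bravo: 1599.9 m  (cumulative 1599.9 m)
Bravo→Charlie: 2105.3 m  (cumulative 3705.2 m)
Charlie→Delta: 1741.1 m  (cumulative 5446.3 m)
Cumulative distance at Delta ≈ 5446 m.

5446 m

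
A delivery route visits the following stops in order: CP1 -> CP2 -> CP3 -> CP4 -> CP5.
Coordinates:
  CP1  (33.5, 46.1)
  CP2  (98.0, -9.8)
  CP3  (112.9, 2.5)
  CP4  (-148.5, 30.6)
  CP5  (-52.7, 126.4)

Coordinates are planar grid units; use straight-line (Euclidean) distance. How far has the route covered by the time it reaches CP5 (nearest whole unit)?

Leg distances:
CP1→CP2: 85.4  (cumulative 85.4)
CP2→CP3: 19.3  (cumulative 104.7)
CP3→CP4: 262.9  (cumulative 367.6)
CP4→CP5: 135.5  (cumulative 503.1)
Cumulative distance at CP5 ≈ 503.

503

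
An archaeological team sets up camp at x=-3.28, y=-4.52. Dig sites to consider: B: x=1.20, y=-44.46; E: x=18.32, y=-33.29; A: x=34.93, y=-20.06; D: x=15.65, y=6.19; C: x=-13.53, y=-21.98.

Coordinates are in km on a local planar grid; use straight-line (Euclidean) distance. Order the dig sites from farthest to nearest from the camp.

A, B, E, D, C

Distances from the camp:
A x=34.93, y=-20.06: 41.2 km
B x=1.20, y=-44.46: 40.2 km
E x=18.32, y=-33.29: 36.0 km
D x=15.65, y=6.19: 21.7 km
C x=-13.53, y=-21.98: 20.2 km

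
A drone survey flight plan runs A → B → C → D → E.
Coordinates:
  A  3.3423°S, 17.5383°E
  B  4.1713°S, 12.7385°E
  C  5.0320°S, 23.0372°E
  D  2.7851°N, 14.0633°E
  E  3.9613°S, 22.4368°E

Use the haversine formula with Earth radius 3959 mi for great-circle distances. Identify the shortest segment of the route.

Leg distances:
A→B: 335.9 mi
B→C: 711.8 mi
C→D: 821.9 mi
D→E: 742.7 mi
The shortest leg is A–B at 335.9 mi.

A–B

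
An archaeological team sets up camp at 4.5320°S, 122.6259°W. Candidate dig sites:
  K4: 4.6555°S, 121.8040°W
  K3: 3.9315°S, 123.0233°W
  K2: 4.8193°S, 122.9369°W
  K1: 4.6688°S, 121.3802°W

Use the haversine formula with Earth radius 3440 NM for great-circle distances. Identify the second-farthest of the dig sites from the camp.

Distances from the camp (4.5320°S, 122.6259°W):
K1: 75.0 NM
K4: 49.7 NM
K3: 43.2 NM
K2: 25.4 NM
The second-farthest is K4 at 49.7 NM.

K4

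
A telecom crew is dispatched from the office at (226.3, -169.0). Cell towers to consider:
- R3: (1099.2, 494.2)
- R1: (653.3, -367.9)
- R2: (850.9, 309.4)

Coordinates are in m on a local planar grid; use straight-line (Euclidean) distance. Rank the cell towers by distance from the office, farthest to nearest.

Computing each straight-line distance from (226.3, -169.0):
R3 (1099.2, 494.2): 1096.3 m
R2 (850.9, 309.4): 786.8 m
R1 (653.3, -367.9): 471.1 m

R3, R2, R1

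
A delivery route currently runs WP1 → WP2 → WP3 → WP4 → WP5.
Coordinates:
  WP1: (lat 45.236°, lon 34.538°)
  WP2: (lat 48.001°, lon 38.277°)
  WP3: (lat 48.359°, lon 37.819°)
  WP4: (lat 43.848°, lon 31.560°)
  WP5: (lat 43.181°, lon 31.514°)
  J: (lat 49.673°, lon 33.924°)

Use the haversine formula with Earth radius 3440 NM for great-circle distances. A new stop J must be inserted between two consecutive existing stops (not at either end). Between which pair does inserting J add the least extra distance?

Added distance for inserting J between each consecutive pair:
WP1–WP2: 240.2 NM
WP2–WP3: 343.3 NM
WP3–WP4: 159.8 NM
WP4–WP5: 725.1 NM
Smallest added distance is 159.8 NM, inserting between WP3 and WP4.

between WP3 and WP4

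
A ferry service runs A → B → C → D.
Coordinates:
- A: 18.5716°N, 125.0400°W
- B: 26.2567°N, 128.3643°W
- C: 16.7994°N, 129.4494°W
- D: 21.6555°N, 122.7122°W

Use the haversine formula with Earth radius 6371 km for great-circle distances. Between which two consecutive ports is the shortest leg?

Leg distances:
A→B: 920.2 km
B→C: 1057.6 km
C→D: 889.6 km
The shortest leg is C–D at 889.6 km.

C–D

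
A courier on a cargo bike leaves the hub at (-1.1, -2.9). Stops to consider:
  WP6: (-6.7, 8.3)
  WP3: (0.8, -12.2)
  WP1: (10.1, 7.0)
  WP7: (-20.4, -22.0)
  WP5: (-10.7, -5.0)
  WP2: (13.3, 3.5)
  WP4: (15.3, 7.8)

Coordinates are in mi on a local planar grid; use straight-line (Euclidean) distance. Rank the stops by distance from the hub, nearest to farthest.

Distances from the hub:
WP3 (0.8, -12.2): 9.5 mi
WP5 (-10.7, -5.0): 9.8 mi
WP6 (-6.7, 8.3): 12.5 mi
WP1 (10.1, 7.0): 14.9 mi
WP2 (13.3, 3.5): 15.8 mi
WP4 (15.3, 7.8): 19.6 mi
WP7 (-20.4, -22.0): 27.2 mi

WP3, WP5, WP6, WP1, WP2, WP4, WP7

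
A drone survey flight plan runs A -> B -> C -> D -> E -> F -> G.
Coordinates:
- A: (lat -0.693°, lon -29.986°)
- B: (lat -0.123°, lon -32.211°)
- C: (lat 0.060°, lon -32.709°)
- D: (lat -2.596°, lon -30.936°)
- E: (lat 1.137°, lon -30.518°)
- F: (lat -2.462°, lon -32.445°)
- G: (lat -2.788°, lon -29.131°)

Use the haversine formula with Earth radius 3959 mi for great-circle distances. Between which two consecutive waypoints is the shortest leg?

Leg distances:
A→B: 158.7 mi
B→C: 36.7 mi
C→D: 220.6 mi
D→E: 259.6 mi
E→F: 282.1 mi
F→G: 229.9 mi
The shortest leg is B–C at 36.7 mi.

B–C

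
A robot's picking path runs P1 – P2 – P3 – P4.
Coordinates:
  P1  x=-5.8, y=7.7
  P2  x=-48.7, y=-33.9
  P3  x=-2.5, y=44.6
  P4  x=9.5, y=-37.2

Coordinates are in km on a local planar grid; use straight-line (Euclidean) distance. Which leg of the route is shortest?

Leg distances:
P1→P2: 59.8 km
P2→P3: 91.1 km
P3→P4: 82.7 km
The shortest leg is P1–P2 at 59.8 km.

P1–P2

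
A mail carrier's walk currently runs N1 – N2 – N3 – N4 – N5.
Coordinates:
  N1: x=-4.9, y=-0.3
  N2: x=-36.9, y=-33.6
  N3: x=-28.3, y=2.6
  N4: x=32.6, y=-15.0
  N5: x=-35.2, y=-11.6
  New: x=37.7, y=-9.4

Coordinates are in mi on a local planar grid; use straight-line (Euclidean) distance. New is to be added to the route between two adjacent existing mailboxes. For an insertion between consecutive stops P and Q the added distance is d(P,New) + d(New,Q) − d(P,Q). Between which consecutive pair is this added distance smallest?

Added distance for inserting New between each consecutive pair:
N1–N2: 75.8 mi
N2–N3: 108.3 mi
N3–N4: 11.3 mi
N4–N5: 12.6 mi
Smallest added distance is 11.3 mi, inserting between N3 and N4.

between N3 and N4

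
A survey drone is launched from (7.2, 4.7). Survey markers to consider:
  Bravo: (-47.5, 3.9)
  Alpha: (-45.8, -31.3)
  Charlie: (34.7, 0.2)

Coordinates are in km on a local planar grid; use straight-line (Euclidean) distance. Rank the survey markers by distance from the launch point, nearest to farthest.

Charlie, Bravo, Alpha

Distances from the launch point:
Charlie (34.7, 0.2): 27.9 km
Bravo (-47.5, 3.9): 54.7 km
Alpha (-45.8, -31.3): 64.1 km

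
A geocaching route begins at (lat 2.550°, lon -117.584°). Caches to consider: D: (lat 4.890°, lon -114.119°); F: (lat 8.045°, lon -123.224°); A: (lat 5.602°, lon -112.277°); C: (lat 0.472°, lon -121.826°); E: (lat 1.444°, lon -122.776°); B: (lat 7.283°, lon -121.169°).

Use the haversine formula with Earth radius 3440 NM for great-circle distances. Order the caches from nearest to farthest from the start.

D, C, E, B, A, F

Distance from the start at (lat 2.550°, lon -117.584°) to each:
D (lat 4.890°, lon -114.119°): 250.7 NM
C (lat 0.472°, lon -121.826°): 283.5 NM
E (lat 1.444°, lon -122.776°): 318.5 NM
B (lat 7.283°, lon -121.169°): 356.0 NM
A (lat 5.602°, lon -112.277°): 366.8 NM
F (lat 8.045°, lon -123.224°): 471.6 NM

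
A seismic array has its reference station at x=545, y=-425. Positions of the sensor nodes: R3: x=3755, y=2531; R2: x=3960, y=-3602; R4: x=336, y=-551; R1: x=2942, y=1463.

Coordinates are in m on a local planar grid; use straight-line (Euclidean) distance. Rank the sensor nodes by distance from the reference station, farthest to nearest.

R2, R3, R1, R4

Distances from the reference station:
R2 x=3960, y=-3602: 4664.3 m
R3 x=3755, y=2531: 4363.7 m
R1 x=2942, y=1463: 3051.3 m
R4 x=336, y=-551: 244.0 m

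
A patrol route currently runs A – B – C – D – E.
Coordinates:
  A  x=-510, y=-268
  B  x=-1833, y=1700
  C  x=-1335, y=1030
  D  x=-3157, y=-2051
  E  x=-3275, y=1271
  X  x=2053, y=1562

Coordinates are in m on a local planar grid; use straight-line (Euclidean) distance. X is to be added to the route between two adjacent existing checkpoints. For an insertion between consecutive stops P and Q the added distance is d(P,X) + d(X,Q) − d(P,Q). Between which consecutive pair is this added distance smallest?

Added distance for inserting X between each consecutive pair:
A–B: 4666.4 m
B–C: 6483.2 m
C–D: 6190.3 m
D–E: 8352.0 m
Smallest added distance is 4666.4 m, inserting between A and B.

between A and B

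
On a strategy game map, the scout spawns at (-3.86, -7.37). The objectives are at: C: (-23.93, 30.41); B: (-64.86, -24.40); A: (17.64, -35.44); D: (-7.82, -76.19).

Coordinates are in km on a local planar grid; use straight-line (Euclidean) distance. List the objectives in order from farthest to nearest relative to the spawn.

D, B, C, A

Distance from the spawn at (-3.86, -7.37) to each:
D (-7.82, -76.19): 68.9 km
B (-64.86, -24.40): 63.3 km
C (-23.93, 30.41): 42.8 km
A (17.64, -35.44): 35.4 km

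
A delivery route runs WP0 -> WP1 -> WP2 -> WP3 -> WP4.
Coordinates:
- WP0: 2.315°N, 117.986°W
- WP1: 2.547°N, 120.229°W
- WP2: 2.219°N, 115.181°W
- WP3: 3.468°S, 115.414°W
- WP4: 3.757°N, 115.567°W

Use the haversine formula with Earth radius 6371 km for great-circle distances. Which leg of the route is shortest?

Leg distances:
WP0→WP1: 250.5 km
WP1→WP2: 562.0 km
WP2→WP3: 632.9 km
WP3→WP4: 803.6 km
The shortest leg is WP0–WP1 at 250.5 km.

WP0–WP1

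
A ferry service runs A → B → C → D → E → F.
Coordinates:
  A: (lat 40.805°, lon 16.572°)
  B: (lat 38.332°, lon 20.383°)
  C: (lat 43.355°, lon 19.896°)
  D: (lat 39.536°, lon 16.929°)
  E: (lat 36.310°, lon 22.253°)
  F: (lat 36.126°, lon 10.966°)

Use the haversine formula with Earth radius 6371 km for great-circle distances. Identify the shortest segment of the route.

Leg distances:
A→B: 426.9 km
B→C: 560.0 km
C→D: 491.3 km
D→E: 588.7 km
E→F: 1012.2 km
The shortest leg is A–B at 426.9 km.

A–B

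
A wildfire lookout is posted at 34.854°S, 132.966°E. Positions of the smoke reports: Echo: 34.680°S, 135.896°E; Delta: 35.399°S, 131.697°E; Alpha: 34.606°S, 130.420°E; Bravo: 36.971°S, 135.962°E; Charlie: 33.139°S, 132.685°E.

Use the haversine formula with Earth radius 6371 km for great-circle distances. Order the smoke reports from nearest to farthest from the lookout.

Distances from the lookout:
Delta 35.399°S, 131.697°E: 130.4 km
Charlie 33.139°S, 132.685°E: 192.5 km
Alpha 34.606°S, 130.420°E: 234.3 km
Echo 34.680°S, 135.896°E: 268.3 km
Bravo 36.971°S, 135.962°E: 358.0 km

Delta, Charlie, Alpha, Echo, Bravo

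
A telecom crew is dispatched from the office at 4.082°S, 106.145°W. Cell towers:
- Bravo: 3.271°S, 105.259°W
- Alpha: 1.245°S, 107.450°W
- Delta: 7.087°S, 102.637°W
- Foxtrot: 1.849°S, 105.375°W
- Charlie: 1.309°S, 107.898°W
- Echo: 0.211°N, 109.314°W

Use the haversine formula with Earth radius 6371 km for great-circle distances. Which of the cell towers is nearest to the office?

Distance to each, sorted:
Bravo: 133.4 km
Foxtrot: 262.6 km
Alpha: 347.2 km
Charlie: 364.7 km
Delta: 512.2 km
Echo: 593.2 km
The nearest is Bravo at 133.4 km.

Bravo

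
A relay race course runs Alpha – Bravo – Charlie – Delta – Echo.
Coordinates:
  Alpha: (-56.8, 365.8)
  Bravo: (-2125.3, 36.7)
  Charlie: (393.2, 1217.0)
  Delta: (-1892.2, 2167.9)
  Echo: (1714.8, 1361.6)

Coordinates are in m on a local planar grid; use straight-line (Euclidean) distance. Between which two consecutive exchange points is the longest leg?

Leg distances:
Alpha→Bravo: 2094.5 m
Bravo→Charlie: 2781.4 m
Charlie→Delta: 2475.3 m
Delta→Echo: 3696.0 m
The longest leg is Delta–Echo at 3696.0 m.

Delta–Echo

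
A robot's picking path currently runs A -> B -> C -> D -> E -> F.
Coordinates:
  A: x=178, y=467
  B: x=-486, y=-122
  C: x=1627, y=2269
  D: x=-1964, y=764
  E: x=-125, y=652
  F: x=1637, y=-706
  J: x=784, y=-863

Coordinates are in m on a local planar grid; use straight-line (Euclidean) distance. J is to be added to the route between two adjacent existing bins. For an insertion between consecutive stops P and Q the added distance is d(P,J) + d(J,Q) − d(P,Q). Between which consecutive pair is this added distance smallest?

Added distance for inserting J between each consecutive pair:
A–B: 2044.3 m
B–C: 1523.0 m
C–D: 2543.4 m
D–E: 3117.9 m
E–F: 409.5 m
Smallest added distance is 409.5 m, inserting between E and F.

between E and F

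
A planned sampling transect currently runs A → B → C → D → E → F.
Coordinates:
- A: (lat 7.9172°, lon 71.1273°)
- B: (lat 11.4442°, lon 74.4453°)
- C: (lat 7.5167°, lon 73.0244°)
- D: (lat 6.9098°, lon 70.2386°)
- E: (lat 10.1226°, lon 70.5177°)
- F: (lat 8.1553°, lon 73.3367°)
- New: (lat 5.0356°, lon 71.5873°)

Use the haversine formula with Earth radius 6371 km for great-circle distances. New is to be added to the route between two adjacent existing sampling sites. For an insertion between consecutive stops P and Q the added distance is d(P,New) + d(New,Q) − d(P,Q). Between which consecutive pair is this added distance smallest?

between C and D

Added distance for inserting New between each consecutive pair:
A–B: 568.5 km
B–C: 633.5 km
C–D: 260.0 km
D–E: 475.5 km
E–F: 595.9 km
Smallest added distance is 260.0 km, inserting between C and D.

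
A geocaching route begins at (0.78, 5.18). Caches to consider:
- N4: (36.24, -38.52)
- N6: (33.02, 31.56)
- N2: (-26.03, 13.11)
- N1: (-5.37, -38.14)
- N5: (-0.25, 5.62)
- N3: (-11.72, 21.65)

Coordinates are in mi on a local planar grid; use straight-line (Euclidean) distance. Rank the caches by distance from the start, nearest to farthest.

N5, N3, N2, N6, N1, N4

Distance from the start at (0.78, 5.18) to each:
N5 (-0.25, 5.62): 1.1 mi
N3 (-11.72, 21.65): 20.7 mi
N2 (-26.03, 13.11): 28.0 mi
N6 (33.02, 31.56): 41.7 mi
N1 (-5.37, -38.14): 43.8 mi
N4 (36.24, -38.52): 56.3 mi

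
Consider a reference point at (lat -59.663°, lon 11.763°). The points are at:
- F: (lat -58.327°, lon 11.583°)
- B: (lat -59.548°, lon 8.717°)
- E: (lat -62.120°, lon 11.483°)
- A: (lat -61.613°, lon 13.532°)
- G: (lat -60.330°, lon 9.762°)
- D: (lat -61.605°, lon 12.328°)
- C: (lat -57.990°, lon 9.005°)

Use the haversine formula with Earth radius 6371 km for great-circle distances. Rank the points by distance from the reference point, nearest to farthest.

Computing each great-circle distance from (lat -59.663°, lon 11.763°):
G (lat -60.330°, lon 9.762°): 133.7 km
F (lat -58.327°, lon 11.583°): 148.9 km
B (lat -59.548°, lon 8.717°): 171.8 km
D (lat -61.605°, lon 12.328°): 218.1 km
A (lat -61.613°, lon 13.532°): 237.3 km
C (lat -57.990°, lon 9.005°): 244.5 km
E (lat -62.120°, lon 11.483°): 273.6 km

G, F, B, D, A, C, E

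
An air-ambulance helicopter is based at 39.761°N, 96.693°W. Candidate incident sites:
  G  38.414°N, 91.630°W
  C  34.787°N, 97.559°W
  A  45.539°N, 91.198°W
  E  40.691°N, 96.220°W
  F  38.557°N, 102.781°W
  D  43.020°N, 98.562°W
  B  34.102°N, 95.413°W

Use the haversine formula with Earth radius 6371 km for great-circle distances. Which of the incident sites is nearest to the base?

Distances from the base (39.761°N, 96.693°W):
E: 110.9 km
D: 394.5 km
G: 461.9 km
F: 541.6 km
C: 558.4 km
B: 639.4 km
A: 783.6 km
The nearest is E at 110.9 km.

E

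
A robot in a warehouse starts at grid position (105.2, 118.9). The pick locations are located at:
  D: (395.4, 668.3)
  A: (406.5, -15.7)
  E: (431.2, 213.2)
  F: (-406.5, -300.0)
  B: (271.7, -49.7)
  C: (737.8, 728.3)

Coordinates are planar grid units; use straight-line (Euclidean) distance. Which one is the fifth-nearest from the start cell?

F

Distances from the start cell ((105.2, 118.9)):
B: 237.0
A: 330.0
E: 339.4
D: 621.3
F: 661.3
C: 878.4
The fifth-nearest is F at 661.3.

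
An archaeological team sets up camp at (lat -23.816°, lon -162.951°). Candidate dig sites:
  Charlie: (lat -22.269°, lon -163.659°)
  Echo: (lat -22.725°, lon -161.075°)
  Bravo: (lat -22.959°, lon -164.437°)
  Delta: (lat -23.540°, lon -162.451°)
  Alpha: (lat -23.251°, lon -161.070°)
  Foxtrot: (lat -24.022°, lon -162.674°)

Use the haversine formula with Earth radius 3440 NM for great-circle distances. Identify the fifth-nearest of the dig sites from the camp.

Alpha

Distance to each, sorted:
Foxtrot: 19.6 NM
Delta: 32.1 NM
Bravo: 96.7 NM
Charlie: 100.8 NM
Alpha: 109.0 NM
Echo: 122.5 NM
The fifth-nearest is Alpha at 109.0 NM.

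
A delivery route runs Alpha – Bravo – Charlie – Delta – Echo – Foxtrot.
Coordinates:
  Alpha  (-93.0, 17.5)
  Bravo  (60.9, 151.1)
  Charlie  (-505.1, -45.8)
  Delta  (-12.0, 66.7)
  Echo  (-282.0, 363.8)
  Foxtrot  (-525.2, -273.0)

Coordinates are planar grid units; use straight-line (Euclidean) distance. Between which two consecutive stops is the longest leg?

Leg distances:
Alpha→Bravo: 203.8
Bravo→Charlie: 599.3
Charlie→Delta: 505.8
Delta→Echo: 401.5
Echo→Foxtrot: 681.7
The longest leg is Echo–Foxtrot at 681.7.

Echo–Foxtrot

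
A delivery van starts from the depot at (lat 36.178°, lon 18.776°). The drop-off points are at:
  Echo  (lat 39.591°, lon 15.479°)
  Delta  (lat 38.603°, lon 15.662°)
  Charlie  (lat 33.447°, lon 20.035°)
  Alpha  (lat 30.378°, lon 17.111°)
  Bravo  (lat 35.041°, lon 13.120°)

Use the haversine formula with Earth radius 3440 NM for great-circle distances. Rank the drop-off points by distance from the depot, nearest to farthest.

Distances from the depot:
Charlie (lat 33.447°, lon 20.035°): 175.3 NM
Delta (lat 38.603°, lon 15.662°): 208.0 NM
Echo (lat 39.591°, lon 15.479°): 257.6 NM
Bravo (lat 35.041°, lon 13.120°): 284.3 NM
Alpha (lat 30.378°, lon 17.111°): 358.1 NM

Charlie, Delta, Echo, Bravo, Alpha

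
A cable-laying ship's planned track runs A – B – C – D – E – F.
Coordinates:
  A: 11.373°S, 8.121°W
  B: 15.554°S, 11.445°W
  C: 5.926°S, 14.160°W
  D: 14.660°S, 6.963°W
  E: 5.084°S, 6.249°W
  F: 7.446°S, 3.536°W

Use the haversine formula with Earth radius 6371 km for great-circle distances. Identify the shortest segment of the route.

Leg distances:
A→B: 587.6 km
B→C: 1110.8 km
C→D: 1249.7 km
D→E: 1067.7 km
E→F: 398.6 km
The shortest leg is E–F at 398.6 km.

E–F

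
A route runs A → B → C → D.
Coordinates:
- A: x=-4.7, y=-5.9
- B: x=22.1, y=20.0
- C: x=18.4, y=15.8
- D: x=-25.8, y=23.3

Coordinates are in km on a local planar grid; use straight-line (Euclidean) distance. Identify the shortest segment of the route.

B–C

Leg distances:
A→B: 37.3 km
B→C: 5.6 km
C→D: 44.8 km
The shortest leg is B–C at 5.6 km.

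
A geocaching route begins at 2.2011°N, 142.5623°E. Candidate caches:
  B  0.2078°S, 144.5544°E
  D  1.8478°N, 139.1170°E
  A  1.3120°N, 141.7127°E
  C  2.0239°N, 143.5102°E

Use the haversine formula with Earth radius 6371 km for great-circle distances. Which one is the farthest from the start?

D

Distance to each, sorted:
D: 384.9 km
B: 347.6 km
A: 136.7 km
C: 107.2 km
The farthest is D at 384.9 km.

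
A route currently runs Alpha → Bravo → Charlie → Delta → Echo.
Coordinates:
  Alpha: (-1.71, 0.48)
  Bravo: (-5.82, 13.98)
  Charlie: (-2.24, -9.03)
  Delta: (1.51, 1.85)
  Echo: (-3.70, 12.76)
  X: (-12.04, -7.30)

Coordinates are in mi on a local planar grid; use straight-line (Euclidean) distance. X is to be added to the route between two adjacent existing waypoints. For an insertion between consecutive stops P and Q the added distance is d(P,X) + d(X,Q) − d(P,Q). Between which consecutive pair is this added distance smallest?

Added distance for inserting X between each consecutive pair:
Alpha–Bravo: 21.0 mi
Bravo–Charlie: 8.8 mi
Charlie–Delta: 14.8 mi
Delta–Echo: 26.0 mi
Smallest added distance is 8.8 mi, inserting between Bravo and Charlie.

between Bravo and Charlie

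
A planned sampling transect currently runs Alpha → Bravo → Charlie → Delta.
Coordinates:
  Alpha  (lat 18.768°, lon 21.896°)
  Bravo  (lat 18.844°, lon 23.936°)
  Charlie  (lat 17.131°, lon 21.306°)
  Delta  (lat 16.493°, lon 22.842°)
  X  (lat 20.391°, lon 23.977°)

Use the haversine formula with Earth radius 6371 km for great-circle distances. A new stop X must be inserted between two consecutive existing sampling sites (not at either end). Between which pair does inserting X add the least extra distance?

between Alpha and Bravo

Added distance for inserting X between each consecutive pair:
Alpha–Bravo: 240.2 km
Bravo–Charlie: 293.7 km
Charlie–Delta: 730.2 km
Smallest added distance is 240.2 km, inserting between Alpha and Bravo.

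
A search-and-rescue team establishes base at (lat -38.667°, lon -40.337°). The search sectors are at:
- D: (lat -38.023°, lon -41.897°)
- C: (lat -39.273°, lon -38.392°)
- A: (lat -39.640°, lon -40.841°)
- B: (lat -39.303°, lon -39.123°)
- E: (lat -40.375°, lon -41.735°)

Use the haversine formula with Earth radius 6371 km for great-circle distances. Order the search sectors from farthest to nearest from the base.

E, C, D, B, A

Computing each great-circle distance from (lat -38.667°, lon -40.337°):
E (lat -40.375°, lon -41.735°): 224.6 km
C (lat -39.273°, lon -38.392°): 181.1 km
D (lat -38.023°, lon -41.897°): 153.7 km
B (lat -39.303°, lon -39.123°): 126.5 km
A (lat -39.640°, lon -40.841°): 116.6 km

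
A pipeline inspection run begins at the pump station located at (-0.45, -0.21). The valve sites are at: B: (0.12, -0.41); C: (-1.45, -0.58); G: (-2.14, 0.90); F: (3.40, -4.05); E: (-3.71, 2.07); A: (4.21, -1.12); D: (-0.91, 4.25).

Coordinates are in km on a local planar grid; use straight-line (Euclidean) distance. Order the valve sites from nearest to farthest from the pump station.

B, C, G, E, D, A, F

Distance from the pump station at (-0.45, -0.21) to each:
B (0.12, -0.41): 0.6 km
C (-1.45, -0.58): 1.1 km
G (-2.14, 0.90): 2.0 km
E (-3.71, 2.07): 4.0 km
D (-0.91, 4.25): 4.5 km
A (4.21, -1.12): 4.7 km
F (3.40, -4.05): 5.4 km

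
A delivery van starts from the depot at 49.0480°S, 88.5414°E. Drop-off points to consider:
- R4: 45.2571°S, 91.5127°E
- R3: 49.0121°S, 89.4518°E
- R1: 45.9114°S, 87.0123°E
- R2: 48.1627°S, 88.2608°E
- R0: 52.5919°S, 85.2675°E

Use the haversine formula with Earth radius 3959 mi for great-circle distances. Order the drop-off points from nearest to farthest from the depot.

Distance from the depot at 49.0480°S, 88.5414°E to each:
R3 49.0121°S, 89.4518°E: 41.3 mi
R2 48.1627°S, 88.2608°E: 62.5 mi
R1 45.9114°S, 87.0123°E: 228.2 mi
R0 52.5919°S, 85.2675°E: 283.5 mi
R4 45.2571°S, 91.5127°E: 296.8 mi

R3, R2, R1, R0, R4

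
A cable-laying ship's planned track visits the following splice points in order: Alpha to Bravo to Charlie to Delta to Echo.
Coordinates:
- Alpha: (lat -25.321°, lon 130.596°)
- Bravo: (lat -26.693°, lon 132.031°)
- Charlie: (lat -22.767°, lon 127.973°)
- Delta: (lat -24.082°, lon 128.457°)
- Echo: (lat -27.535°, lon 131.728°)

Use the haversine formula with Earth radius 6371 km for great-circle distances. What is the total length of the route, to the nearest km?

Leg distances:
Alpha→Bravo: 209.4 km  (cumulative 209.4 km)
Bravo→Charlie: 598.7 km  (cumulative 808.1 km)
Charlie→Delta: 154.3 km  (cumulative 962.4 km)
Delta→Echo: 504.6 km  (cumulative 1467.0 km)
Total route length ≈ 1467 km.

1467 km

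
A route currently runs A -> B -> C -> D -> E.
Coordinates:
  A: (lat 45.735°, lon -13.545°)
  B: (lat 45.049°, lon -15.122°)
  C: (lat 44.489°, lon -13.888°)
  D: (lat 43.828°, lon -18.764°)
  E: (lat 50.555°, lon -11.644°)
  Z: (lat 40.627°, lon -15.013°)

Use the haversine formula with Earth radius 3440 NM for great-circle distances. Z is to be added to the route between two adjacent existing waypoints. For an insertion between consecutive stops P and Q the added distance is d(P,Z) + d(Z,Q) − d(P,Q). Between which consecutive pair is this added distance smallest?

Added distance for inserting Z between each consecutive pair:
A–B: 500.7 NM
B–C: 440.3 NM
C–D: 277.8 NM
D–E: 369.9 NM
Smallest added distance is 277.8 NM, inserting between C and D.

between C and D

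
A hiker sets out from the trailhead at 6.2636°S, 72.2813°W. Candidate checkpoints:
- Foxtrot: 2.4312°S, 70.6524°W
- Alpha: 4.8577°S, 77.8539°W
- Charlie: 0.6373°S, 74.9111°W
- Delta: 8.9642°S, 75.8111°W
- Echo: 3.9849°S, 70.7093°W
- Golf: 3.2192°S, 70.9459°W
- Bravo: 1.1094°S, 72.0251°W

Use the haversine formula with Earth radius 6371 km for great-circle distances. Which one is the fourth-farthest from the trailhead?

Delta

Distance to each, sorted:
Charlie: 690.3 km
Alpha: 636.2 km
Bravo: 573.8 km
Delta: 491.4 km
Foxtrot: 462.8 km
Golf: 369.4 km
Echo: 307.4 km
The fourth-farthest is Delta at 491.4 km.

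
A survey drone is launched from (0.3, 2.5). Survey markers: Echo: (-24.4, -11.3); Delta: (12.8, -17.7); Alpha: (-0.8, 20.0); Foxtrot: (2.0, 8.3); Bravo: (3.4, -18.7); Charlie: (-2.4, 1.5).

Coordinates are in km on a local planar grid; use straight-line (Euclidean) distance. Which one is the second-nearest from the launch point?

Foxtrot

Distances from the launch point ((0.3, 2.5)):
Charlie: 2.9 km
Foxtrot: 6.0 km
Alpha: 17.5 km
Bravo: 21.4 km
Delta: 23.8 km
Echo: 28.3 km
The second-nearest is Foxtrot at 6.0 km.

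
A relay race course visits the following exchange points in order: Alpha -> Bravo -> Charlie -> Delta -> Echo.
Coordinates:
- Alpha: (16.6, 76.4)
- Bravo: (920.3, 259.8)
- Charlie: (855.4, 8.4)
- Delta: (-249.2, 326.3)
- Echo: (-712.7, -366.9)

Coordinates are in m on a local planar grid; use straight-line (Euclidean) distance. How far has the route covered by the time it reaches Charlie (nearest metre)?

Leg distances:
Alpha→Bravo: 922.1 m  (cumulative 922.1 m)
Bravo→Charlie: 259.6 m  (cumulative 1181.8 m)
Cumulative distance at Charlie ≈ 1182 m.

1182 m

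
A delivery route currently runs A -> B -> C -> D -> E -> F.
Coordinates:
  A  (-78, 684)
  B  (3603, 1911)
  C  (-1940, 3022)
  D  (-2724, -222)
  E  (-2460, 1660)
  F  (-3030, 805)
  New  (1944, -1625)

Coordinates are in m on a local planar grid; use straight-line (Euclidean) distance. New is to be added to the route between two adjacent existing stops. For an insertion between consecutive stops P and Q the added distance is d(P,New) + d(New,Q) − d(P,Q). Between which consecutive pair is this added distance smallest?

between A and B

Added distance for inserting New between each consecutive pair:
A–B: 3094.9 m
B–C: 4309.0 m
C–D: 7593.3 m
D–E: 8468.1 m
E–F: 10002.5 m
Smallest added distance is 3094.9 m, inserting between A and B.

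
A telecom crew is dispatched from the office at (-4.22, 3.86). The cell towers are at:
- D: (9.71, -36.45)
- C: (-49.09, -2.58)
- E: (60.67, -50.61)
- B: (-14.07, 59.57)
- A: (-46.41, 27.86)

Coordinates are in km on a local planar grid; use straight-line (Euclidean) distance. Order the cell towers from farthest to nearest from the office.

Distances from the office:
E (60.67, -50.61): 84.7 km
B (-14.07, 59.57): 56.6 km
A (-46.41, 27.86): 48.5 km
C (-49.09, -2.58): 45.3 km
D (9.71, -36.45): 42.6 km

E, B, A, C, D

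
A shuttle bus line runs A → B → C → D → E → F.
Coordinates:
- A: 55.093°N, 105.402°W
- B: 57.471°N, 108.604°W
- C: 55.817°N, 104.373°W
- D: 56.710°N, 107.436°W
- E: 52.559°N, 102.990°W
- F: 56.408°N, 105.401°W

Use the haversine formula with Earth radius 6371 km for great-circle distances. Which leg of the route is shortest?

C–D

Leg distances:
A→B: 330.0 km
B→C: 317.3 km
C→D: 213.6 km
D→E: 542.8 km
E→F: 455.4 km
The shortest leg is C–D at 213.6 km.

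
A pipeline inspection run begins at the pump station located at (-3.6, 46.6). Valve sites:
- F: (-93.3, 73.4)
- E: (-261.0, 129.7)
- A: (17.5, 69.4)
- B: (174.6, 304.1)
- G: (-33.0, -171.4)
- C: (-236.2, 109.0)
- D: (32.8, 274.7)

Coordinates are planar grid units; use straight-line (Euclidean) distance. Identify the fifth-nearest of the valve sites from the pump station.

Distances from the pump station ((-3.6, 46.6)):
A: 31.1
F: 93.6
G: 220.0
D: 231.0
C: 240.8
E: 270.5
B: 313.1
The fifth-nearest is C at 240.8.

C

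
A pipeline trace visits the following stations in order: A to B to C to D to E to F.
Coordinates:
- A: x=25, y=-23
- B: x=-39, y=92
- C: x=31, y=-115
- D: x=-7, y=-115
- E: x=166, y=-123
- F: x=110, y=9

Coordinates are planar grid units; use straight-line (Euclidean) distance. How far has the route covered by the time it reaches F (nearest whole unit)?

705

Leg distances:
A→B: 131.6  (cumulative 131.6)
B→C: 218.5  (cumulative 350.1)
C→D: 38.0  (cumulative 388.1)
D→E: 173.2  (cumulative 561.3)
E→F: 143.4  (cumulative 704.7)
Cumulative distance at F ≈ 705.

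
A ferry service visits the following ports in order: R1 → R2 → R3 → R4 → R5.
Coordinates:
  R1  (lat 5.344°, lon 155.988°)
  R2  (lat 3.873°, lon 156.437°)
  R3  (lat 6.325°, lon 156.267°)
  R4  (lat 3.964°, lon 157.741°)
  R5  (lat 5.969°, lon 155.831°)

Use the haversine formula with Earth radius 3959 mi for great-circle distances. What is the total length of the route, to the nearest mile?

Leg distances:
R1→R2: 106.2 mi  (cumulative 106.2 mi)
R2→R3: 169.8 mi  (cumulative 276.1 mi)
R3→R4: 192.1 mi  (cumulative 468.2 mi)
R4→R5: 191.0 mi  (cumulative 659.2 mi)
Total route length ≈ 659 mi.

659 mi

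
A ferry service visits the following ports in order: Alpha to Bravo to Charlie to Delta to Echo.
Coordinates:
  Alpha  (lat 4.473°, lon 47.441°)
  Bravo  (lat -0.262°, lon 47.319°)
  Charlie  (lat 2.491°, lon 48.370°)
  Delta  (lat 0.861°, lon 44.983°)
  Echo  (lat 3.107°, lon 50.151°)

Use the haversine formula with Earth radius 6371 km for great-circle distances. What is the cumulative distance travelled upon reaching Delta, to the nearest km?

1272 km

Leg distances:
Alpha→Bravo: 526.7 km  (cumulative 526.7 km)
Bravo→Charlie: 327.7 km  (cumulative 854.3 km)
Charlie→Delta: 417.8 km  (cumulative 1272.1 km)
Cumulative distance at Delta ≈ 1272 km.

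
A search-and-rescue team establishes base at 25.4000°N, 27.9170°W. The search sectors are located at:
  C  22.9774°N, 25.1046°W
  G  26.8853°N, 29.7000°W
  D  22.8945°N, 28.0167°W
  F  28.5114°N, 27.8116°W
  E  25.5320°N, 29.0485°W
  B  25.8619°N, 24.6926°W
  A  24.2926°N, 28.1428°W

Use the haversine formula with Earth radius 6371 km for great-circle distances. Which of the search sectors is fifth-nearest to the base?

B

Distance to each, sorted:
E: 114.5 km
A: 125.2 km
G: 242.8 km
D: 278.8 km
B: 327.3 km
F: 346.1 km
C: 392.3 km
The fifth-nearest is B at 327.3 km.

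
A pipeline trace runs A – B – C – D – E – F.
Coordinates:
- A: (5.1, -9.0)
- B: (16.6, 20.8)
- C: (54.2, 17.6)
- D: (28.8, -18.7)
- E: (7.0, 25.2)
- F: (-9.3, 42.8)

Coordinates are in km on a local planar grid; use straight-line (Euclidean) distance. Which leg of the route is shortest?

E–F

Leg distances:
A→B: 31.9 km
B→C: 37.7 km
C→D: 44.3 km
D→E: 49.0 km
E→F: 24.0 km
The shortest leg is E–F at 24.0 km.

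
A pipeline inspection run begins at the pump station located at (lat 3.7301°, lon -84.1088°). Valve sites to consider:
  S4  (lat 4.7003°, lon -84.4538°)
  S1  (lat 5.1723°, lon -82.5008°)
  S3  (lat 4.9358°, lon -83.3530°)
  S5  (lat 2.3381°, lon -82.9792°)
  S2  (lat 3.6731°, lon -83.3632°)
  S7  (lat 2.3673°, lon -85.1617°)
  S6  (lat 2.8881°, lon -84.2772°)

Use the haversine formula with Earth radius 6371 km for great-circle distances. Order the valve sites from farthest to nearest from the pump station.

S1, S5, S7, S3, S4, S6, S2

Computing each great-circle distance from (lat 3.7301°, lon -84.1088°):
S1 (lat 5.1723°, lon -82.5008°): 239.8 km
S5 (lat 2.3381°, lon -82.9792°): 199.2 km
S7 (lat 2.3673°, lon -85.1617°): 191.4 km
S3 (lat 4.9358°, lon -83.3530°): 158.1 km
S4 (lat 4.7003°, lon -84.4538°): 114.5 km
S6 (lat 2.8881°, lon -84.2772°): 95.5 km
S2 (lat 3.6731°, lon -83.3632°): 83.0 km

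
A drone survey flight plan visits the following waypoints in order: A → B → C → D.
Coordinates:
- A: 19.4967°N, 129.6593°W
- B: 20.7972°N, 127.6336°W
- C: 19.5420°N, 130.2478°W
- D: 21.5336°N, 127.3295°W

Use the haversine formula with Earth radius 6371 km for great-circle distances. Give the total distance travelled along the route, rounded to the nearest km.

Leg distances:
A→B: 256.2 km  (cumulative 256.2 km)
B→C: 306.5 km  (cumulative 562.7 km)
C→D: 376.0 km  (cumulative 938.6 km)
Total route length ≈ 939 km.

939 km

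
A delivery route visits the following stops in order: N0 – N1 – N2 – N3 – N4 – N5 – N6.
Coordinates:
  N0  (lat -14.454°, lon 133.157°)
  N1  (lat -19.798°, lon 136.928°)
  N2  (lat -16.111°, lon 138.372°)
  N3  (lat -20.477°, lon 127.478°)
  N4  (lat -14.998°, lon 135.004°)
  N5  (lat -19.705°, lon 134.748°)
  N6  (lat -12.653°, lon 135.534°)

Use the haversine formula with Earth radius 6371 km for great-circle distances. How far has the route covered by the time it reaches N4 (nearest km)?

Leg distances:
N0→N1: 716.6 km  (cumulative 716.6 km)
N1→N2: 437.5 km  (cumulative 1154.1 km)
N2→N3: 1247.9 km  (cumulative 2402.0 km)
N3→N4: 1002.9 km  (cumulative 3404.9 km)
Cumulative distance at N4 ≈ 3405 km.

3405 km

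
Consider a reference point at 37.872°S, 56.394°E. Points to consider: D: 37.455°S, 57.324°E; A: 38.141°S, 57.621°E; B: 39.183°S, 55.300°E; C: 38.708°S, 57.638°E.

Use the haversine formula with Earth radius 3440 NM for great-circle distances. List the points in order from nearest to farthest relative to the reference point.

D, A, C, B

Distances from the reference point:
D 37.455°S, 57.324°E: 50.8 NM
A 38.141°S, 57.621°E: 60.3 NM
C 38.708°S, 57.638°E: 77.2 NM
B 39.183°S, 55.300°E: 94.0 NM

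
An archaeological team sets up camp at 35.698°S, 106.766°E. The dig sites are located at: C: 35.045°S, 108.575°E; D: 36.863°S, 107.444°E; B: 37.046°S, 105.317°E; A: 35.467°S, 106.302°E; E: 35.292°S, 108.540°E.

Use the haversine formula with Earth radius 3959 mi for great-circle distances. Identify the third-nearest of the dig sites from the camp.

E

Distance to each, sorted:
A: 30.6 mi
D: 88.9 mi
E: 103.7 mi
C: 111.5 mi
B: 123.2 mi
The third-nearest is E at 103.7 mi.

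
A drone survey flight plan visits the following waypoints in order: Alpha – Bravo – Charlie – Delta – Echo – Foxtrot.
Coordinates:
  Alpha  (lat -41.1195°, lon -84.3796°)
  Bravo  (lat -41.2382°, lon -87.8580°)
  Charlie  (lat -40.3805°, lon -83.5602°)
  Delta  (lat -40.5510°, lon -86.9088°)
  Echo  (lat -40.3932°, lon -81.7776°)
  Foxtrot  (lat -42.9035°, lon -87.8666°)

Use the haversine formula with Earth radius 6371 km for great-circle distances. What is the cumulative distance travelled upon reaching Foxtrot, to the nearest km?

Leg distances:
Alpha→Bravo: 291.4 km  (cumulative 291.4 km)
Bravo→Charlie: 374.0 km  (cumulative 665.4 km)
Charlie→Delta: 283.9 km  (cumulative 949.3 km)
Delta→Echo: 434.3 km  (cumulative 1383.7 km)
Echo→Foxtrot: 577.6 km  (cumulative 1961.3 km)
Cumulative distance at Foxtrot ≈ 1961 km.

1961 km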